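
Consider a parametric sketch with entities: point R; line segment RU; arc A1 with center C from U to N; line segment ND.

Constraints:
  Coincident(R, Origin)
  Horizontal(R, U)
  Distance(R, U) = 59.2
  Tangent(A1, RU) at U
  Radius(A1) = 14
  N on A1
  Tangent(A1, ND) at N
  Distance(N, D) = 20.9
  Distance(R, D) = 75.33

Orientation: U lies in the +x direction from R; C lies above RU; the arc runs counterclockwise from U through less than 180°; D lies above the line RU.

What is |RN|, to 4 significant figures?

74.73

Checks: |RU| = 59.20 ✓; |CN| = 14.00 ✓; ∠(CN, ND) = 90.00° ✓; |ND| = 20.90 ✓; |RD| = 75.33 ✓.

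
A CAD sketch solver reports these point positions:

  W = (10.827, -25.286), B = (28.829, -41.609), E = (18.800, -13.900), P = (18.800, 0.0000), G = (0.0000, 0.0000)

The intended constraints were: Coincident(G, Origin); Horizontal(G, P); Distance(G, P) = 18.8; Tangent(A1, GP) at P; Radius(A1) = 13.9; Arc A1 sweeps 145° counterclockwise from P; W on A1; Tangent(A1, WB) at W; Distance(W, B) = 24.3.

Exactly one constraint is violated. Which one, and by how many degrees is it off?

Tangent(A1, WB) at W — off by 7.20°.

G = (0.00, 0.00) ✓; G.y = 0.00, P.y = 0.00 ✓; |GP| = 18.80 ✓; ∠(EP, PG) = 90.00° ✓; |EP| = 13.90 ✓; bearing(E→W) − bearing(E→P) = 145.0° ✓; |EW| = 13.90 ✓; ∠(EW, WB) = 97.20° ✗; |WB| = 24.30 ✓.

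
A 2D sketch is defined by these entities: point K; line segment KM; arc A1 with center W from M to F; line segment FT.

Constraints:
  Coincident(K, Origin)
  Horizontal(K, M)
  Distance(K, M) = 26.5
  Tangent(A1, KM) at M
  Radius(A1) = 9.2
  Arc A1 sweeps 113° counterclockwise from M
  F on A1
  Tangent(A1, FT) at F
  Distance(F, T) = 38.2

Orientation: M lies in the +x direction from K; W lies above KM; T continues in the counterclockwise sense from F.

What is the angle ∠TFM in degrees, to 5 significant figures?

123.50°

K is at the origin; KM is horizontal with |KM| = 26.5 and M on the +x side, so M = (26.500, 0.0000). A1 meets KM tangentially, so WM is at right angles to KM, so W = M + (0, 9.2) = (26.500, 9.2000). On A1, M sits at bearing -90° from W; a 113° counterclockwise sweep puts F at bearing 23°, so F = W + 9.2·(cos 23°, sin 23°) = (34.969, 12.795). Tangency of A1 to FT means the radius WF is perpendicular to FT, so FT runs along (−sin 23°, cos 23°); with |FT| = 38.2, T = (20.043, 47.958). Then cos ∠TFM = FT·FM / (|FT||FM|), giving 123.50°.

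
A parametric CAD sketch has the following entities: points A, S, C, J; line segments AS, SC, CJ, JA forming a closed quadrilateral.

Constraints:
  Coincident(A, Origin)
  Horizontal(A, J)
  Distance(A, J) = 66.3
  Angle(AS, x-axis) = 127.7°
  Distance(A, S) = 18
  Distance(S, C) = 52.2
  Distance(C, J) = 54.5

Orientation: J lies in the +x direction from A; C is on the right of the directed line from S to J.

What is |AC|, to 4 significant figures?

34.21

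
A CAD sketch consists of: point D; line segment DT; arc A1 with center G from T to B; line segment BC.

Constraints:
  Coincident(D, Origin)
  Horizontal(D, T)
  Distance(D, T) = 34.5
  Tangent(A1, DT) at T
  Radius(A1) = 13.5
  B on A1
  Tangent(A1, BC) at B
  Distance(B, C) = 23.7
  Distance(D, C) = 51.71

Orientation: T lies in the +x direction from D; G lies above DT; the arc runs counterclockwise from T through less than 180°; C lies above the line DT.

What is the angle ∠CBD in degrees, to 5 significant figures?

79.981°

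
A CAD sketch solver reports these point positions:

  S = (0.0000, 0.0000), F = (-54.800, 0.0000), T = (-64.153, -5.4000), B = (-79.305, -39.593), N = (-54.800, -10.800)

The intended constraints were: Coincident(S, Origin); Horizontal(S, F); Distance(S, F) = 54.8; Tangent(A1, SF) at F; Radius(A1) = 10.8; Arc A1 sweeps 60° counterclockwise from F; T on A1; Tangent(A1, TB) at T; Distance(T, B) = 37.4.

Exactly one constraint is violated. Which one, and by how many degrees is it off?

Tangent(A1, TB) at T — off by 6.10°.

S = (0.00, 0.00) ✓; S.y = 0.00, F.y = 0.00 ✓; |SF| = 54.80 ✓; ∠(NF, FS) = 90.00° ✓; |NF| = 10.80 ✓; bearing(N→T) − bearing(N→F) = 60.00° ✓; |NT| = 10.80 ✓; ∠(NT, TB) = 83.90° ✗; |TB| = 37.40 ✓.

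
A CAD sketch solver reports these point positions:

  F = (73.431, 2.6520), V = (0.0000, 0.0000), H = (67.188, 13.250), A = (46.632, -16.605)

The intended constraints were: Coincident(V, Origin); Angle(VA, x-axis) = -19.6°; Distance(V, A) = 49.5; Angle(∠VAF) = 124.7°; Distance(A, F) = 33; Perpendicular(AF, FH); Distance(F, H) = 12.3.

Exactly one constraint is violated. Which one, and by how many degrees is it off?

Perpendicular(AF, FH) — off by 5.20°.

V = (0.00, 0.00) ✓; VA at -19.60° ✓; |VA| = 49.50 ✓; ∠VAF = 124.7° ✓; |AF| = 33.00 ✓; ∠(AF, FH) = 84.80° ✗; |FH| = 12.30 ✓.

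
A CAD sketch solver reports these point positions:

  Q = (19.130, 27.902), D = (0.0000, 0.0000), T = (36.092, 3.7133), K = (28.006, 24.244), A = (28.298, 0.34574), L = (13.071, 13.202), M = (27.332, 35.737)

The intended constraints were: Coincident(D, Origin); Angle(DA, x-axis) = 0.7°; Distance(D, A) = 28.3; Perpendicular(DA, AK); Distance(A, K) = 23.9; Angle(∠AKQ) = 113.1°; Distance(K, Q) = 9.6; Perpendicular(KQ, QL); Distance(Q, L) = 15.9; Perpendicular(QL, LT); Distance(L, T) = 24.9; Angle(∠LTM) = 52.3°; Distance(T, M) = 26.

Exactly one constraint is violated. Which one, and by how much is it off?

Distance(T, M) = 26 — off by 7.20.

D = (0.00, 0.00) ✓; DA at 0.7000° ✓; |DA| = 28.30 ✓; ∠(DA, AK) = 90.00° ✓; |AK| = 23.90 ✓; ∠AKQ = 113.1° ✓; |KQ| = 9.600 ✓; ∠(KQ, QL) = 90.00° ✓; |QL| = 15.90 ✓; ∠(QL, LT) = 90.00° ✓; |LT| = 24.90 ✓; ∠LTM = 52.30° ✓; |TM| = 33.20 ✗.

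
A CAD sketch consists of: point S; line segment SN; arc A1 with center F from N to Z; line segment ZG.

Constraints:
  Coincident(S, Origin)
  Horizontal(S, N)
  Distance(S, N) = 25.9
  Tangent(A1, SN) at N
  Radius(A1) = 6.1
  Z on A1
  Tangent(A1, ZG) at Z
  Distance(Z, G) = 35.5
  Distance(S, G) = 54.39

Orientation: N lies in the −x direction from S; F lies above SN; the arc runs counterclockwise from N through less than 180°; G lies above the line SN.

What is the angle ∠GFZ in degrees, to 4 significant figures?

80.25°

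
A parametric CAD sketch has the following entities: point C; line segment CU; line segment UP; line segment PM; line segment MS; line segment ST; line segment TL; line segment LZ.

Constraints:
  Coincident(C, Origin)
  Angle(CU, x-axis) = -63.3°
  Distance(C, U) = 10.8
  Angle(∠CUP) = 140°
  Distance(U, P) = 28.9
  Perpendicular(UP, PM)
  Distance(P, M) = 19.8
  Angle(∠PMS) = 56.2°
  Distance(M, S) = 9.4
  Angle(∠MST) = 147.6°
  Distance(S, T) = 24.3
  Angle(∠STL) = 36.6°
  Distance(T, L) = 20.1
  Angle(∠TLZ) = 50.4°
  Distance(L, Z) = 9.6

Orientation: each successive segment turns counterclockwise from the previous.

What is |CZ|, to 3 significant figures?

28.1

C is at the origin; CU runs at -63.3° with length 10.8, so U = (4.85, -9.65). ∠CUP = 140.0° gives UP at -23.3° from the x-axis; with |UP| = 28.9, P = (31.4, -21.1). The perpendicularity gives PM at right angles to UP, so PM runs at 66.7°; with |PM| = 19.8, M = (39.2, -2.89). ∠PMS = 56.2° gives MS at -170° from the x-axis; with |MS| = 9.4, S = (30.0, -4.61). ∠MST = 147.6° gives ST at -137° from the x-axis; with |ST| = 24.3, T = (12.2, -21.1). ∠STL = 36.6° gives TL at 6.30° from the x-axis; with |TL| = 20.1, L = (32.2, -18.9). ∠TLZ = 50.4° gives LZ at 136° from the x-axis; with |LZ| = 9.6, Z = (25.3, -12.3). Then |CZ| = |Z − C| = 28.1.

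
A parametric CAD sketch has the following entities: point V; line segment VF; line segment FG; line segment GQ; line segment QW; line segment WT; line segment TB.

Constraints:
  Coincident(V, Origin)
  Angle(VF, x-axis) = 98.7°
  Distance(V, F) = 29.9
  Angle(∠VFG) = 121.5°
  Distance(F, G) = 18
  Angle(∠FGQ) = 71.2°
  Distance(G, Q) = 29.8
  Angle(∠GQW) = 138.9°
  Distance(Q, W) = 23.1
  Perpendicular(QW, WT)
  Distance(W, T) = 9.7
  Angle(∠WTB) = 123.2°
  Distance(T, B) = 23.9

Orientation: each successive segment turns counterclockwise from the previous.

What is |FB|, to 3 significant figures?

11.6

QW ⟂ WT, so WT runs at 37.1°; with |WT| = 9.7, T = (-1.52, -5.77). ∠WTB = 123.2° gives TB at 93.9° from the x-axis; with |TB| = 23.9, B = (-3.15, 18.1). Then |FB| = |B − F| = 11.6.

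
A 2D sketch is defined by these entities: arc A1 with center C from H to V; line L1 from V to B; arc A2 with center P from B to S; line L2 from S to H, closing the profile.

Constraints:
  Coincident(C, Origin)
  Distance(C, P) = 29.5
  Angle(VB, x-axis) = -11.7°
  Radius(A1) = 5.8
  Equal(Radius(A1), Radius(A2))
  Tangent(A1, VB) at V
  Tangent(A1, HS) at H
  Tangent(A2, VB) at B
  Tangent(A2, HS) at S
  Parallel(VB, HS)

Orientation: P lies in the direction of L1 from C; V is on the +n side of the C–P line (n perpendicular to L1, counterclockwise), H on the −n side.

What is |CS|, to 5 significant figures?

30.065

The slot axis is L1's direction at -11.7°, so u = (cos -11.7°, sin -11.7°) = (0.97922, -0.20279) and n = (−sin -11.7°, cos -11.7°) = (0.20279, 0.97922). C is at the origin and P lies 29.5 along u from C, so P = 29.5·u = (28.887, -5.9822). Tangency of A1 to both parallel lines with radius 5.8 puts V and H at C ± 5.8·n: V = (1.1762, 5.6795), H = (-1.1762, -5.6795). Equal radii place B and S the same way about P: B = P + 5.8·n = (30.063, -0.30273), S = P − 5.8·n = (27.711, -11.662). Then |CS| = |S − C| = 30.065.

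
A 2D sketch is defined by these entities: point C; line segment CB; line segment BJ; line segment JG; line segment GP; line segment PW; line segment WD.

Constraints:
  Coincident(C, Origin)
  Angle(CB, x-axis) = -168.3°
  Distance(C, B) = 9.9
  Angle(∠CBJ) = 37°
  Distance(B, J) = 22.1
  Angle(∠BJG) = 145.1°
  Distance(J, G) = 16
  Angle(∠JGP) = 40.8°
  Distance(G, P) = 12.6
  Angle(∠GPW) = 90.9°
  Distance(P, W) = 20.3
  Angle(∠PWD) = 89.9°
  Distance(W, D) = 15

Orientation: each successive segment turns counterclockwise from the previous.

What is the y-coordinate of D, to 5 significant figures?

-27.402

∠GPW = 90.9° gives PW at -122.10° from the x-axis; with |PW| = 20.3, W = (4.4969, -19.453). ∠PWD = 89.9° gives WD at -32.000° from the x-axis; with |WD| = 15.0, D = (17.218, -27.402). So D.y = -27.402.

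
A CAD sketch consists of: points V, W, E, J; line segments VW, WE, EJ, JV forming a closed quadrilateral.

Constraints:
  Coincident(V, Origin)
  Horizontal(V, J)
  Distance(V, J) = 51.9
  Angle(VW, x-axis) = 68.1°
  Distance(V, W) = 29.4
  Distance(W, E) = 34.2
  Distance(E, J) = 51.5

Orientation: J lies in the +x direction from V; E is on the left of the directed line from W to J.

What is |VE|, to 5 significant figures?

61.728

V is at the origin; VJ is horizontal with |VJ| = 51.9 and J in +x, so J = (51.9, 0). VW runs at 68.1° with |VW| = 29.4, so W = (10.966, 27.278). E is determined by |WE| = 34.2 and |EJ| = 51.5 together: it lies at the intersection of circle(W, 34.2) and circle(J, 51.5). With |WJ| = 49.191, the foot of the radical line on WJ is 9.5253 from W and the perpendicular offset is √(34.2² − 9.5253²) = 32.847. Taking the left-of-WJ solution: E = (37.107, 49.330).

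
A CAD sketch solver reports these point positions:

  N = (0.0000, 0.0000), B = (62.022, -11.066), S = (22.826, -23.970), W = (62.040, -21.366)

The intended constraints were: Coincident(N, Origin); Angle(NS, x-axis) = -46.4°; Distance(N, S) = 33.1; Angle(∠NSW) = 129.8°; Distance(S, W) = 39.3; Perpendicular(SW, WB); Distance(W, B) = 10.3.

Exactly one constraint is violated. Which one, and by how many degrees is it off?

Perpendicular(SW, WB) — off by 3.70°.

N = (0.00, 0.00) ✓; NS at -46.40° ✓; |NS| = 33.10 ✓; ∠NSW = 129.8° ✓; |SW| = 39.30 ✓; ∠(SW, WB) = 86.30° ✗; |WB| = 10.30 ✓.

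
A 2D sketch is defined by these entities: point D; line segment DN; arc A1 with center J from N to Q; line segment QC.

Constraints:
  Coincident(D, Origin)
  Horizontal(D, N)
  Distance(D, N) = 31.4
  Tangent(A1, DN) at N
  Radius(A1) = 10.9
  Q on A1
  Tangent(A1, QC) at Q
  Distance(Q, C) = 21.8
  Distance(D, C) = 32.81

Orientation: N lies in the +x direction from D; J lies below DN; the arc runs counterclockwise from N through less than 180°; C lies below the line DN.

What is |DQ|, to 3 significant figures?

22.4

D is at the origin; D and N share the same y with |DN| = 31.4 and N on the +x side, so N = (31.4, 0.00). A1 meets DN tangentially, so JN is at right angles to DN, so J = N + (0, -10.9) = (31.4, -10.9). Since JQ ⟂ QC (tangency), |JC| = √(10.9² + 21.8²) = 24.4 regardless of where Q sits on A1. So C lies on both circle(D, 32.81) and circle(J, 24.4); the below-DN intersection is C = (15.2, -29.1). Q is the foot of the tangent from C: Q = (20.9, -8.05).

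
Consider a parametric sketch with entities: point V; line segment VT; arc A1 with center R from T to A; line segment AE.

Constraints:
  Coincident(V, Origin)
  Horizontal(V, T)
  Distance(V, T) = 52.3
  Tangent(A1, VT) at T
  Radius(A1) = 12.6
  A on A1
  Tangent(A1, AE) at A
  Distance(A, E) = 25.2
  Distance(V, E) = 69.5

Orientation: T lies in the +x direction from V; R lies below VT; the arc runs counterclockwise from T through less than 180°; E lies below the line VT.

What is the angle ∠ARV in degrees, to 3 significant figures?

48.7°

Checks: ∠(RT, TV) = 90.00° ✓; |RT| = 12.60 ✓; |RA| = 12.60 ✓; ∠(RA, AE) = 90.00° ✓; |AE| = 25.20 ✓; |VE| = 69.50 ✓.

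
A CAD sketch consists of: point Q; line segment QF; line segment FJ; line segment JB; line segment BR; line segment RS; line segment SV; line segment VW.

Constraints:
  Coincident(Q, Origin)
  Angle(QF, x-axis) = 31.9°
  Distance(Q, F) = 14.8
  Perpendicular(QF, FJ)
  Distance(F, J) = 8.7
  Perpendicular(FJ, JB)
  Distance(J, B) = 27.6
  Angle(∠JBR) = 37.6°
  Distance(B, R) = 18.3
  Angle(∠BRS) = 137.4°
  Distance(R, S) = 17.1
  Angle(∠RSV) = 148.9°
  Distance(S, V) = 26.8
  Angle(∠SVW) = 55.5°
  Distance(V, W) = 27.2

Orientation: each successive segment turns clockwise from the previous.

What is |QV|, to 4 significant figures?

43.02

Q is at the origin; QF runs at 31.9° with length 14.8, so F = (12.56, 7.821). The perpendicularity gives FJ at right angles to QF, so FJ runs at -58.10°; with |FJ| = 8.7, J = (17.16, 0.4348). The perpendicularity gives JB at right angles to FJ, so JB runs at -148.1°; with |JB| = 27.6, B = (-6.269, -14.15). ∠JBR = 37.6° gives BR at 69.50° from the x-axis; with |BR| = 18.3, R = (0.1394, 2.991). ∠BRS = 137.4° gives RS at 26.90° from the x-axis; with |RS| = 17.1, S = (15.39, 10.73). ∠RSV = 148.9° gives SV at -4.200° from the x-axis; with |SV| = 26.8, V = (42.12, 8.765). Then |QV| = |V − Q| = 43.02.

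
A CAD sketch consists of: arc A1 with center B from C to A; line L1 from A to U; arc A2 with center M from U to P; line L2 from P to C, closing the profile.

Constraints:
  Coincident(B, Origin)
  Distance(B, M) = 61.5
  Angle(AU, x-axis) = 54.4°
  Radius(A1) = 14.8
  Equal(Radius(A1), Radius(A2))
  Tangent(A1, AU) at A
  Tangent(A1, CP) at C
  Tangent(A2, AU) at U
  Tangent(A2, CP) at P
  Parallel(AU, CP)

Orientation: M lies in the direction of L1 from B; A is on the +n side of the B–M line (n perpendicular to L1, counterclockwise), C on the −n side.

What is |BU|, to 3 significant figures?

63.3

The slot axis is L1's direction at 54.4°, so u = (cos 54.4°, sin 54.4°) = (0.582, 0.813) and n = (−sin 54.4°, cos 54.4°) = (-0.813, 0.582). B is at the origin and M lies 61.5 along u from B, so M = 61.5·u = (35.8, 50.0). Tangency of A1 to both parallel lines with radius 14.8 puts A and C at B ± 14.8·n: A = (-12.0, 8.62), C = (12.0, -8.62). Equal radii place U and P the same way about M: U = M + 14.8·n = (23.8, 58.6), P = M − 14.8·n = (47.8, 41.4). Then |BU| = |U − B| = 63.3.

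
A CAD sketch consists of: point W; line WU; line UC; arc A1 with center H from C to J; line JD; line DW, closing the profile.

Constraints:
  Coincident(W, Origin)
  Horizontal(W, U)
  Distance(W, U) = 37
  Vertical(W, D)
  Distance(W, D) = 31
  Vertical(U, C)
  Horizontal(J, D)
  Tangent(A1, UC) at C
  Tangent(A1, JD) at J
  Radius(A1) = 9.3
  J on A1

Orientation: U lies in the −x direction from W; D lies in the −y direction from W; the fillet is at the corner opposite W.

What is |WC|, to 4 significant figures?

42.89

W is at the origin; W and U share the same y with |WU| = 37.0 and U on the −x side, so U = (-37.00, 0.000). W and D share the same x with |WD| = 31.0 and D on the −y side, so D = (0.000, -31.00). The virtual corner opposite W is at (-37.00, -31.00). The tangent condition forces HC to be normal to UC and since A1 is tangent to JD there, HJ ⟂ JD, with radius 9.3, so the center H sits 9.3 in from both sides at H = (-27.70, -21.70). That places the tangent points at C = (-37.00, -21.70) on UC and J = (-27.70, -31.00) on JD. Then |WC| = |C − W| = 42.89.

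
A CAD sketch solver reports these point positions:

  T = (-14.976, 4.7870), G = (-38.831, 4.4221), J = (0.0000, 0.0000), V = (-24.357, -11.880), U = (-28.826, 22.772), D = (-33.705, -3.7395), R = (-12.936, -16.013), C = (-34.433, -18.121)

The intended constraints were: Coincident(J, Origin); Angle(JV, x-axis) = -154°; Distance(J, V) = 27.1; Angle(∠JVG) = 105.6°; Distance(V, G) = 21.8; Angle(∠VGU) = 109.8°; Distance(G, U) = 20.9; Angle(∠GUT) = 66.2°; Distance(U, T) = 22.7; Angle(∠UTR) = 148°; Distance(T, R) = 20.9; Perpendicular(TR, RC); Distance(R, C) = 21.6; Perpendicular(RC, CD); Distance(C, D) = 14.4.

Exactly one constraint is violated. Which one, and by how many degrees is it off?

Perpendicular(RC, CD) — off by 8.50°.

J = (0.00, 0.00) ✓; JV at -154.0° ✓; |JV| = 27.10 ✓; ∠JVG = 105.6° ✓; |VG| = 21.80 ✓; ∠VGU = 109.8° ✓; |GU| = 20.90 ✓; ∠GUT = 66.20° ✓; |UT| = 22.70 ✓; ∠UTR = 148.0° ✓; |TR| = 20.90 ✓; ∠(TR, RC) = 90.00° ✓; |RC| = 21.60 ✓; ∠(RC, CD) = 98.50° ✗; |CD| = 14.40 ✓.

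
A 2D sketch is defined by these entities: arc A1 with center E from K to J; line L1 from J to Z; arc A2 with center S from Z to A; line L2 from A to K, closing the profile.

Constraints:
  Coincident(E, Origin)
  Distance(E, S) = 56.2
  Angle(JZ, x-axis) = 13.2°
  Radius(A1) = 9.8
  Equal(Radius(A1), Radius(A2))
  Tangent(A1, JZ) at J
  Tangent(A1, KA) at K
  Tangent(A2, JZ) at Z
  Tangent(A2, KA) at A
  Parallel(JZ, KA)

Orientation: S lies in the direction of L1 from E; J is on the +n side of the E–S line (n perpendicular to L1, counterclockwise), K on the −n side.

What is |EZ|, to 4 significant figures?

57.05

The slot axis is L1's direction at 13.2°, so u = (cos 13.2°, sin 13.2°) = (0.9736, 0.2284) and n = (−sin 13.2°, cos 13.2°) = (-0.2284, 0.9736). E is at the origin and S lies 56.2 along u from E, so S = 56.2·u = (54.72, 12.83). Tangency of A1 to both parallel lines with radius 9.8 puts J and K at E ± 9.8·n: J = (-2.238, 9.541), K = (2.238, -9.541). Equal radii place Z and A the same way about S: Z = S + 9.8·n = (52.48, 22.37), A = S − 9.8·n = (56.95, 3.292). Then |EZ| = |Z − E| = 57.05.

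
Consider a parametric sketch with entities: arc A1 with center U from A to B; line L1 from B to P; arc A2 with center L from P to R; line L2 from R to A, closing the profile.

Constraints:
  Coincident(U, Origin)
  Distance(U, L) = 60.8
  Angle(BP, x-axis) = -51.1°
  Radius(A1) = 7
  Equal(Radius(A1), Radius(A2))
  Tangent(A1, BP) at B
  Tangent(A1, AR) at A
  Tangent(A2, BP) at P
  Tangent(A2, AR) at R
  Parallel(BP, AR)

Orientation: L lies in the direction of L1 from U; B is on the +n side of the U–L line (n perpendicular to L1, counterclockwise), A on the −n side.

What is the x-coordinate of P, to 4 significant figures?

43.63

The slot axis is L1's direction at -51.1°, so u = (cos -51.1°, sin -51.1°) = (0.6280, -0.7782) and n = (−sin -51.1°, cos -51.1°) = (0.7782, 0.6280). U is at the origin and L lies 60.8 along u from U, so L = 60.8·u = (38.18, -47.32). Tangency of A1 to both parallel lines with radius 7.0 puts B and A at U ± 7.0·n: B = (5.448, 4.396), A = (-5.448, -4.396). Equal radii place P and R the same way about L: P = L + 7.0·n = (43.63, -42.92), R = L − 7.0·n = (32.73, -51.71). So P.x = 43.63.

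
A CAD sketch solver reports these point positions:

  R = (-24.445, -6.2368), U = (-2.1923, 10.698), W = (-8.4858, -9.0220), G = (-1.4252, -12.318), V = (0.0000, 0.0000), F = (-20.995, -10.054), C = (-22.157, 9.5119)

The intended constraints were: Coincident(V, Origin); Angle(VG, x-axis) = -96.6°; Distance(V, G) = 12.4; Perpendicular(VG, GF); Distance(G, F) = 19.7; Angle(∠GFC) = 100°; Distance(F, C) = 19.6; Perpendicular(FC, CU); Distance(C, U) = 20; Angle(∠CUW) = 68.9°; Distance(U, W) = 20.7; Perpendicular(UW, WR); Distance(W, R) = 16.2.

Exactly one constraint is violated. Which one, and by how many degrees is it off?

Perpendicular(UW, WR) — off by 7.80°.

V = (0.00, 0.00) ✓; VG at -96.60° ✓; |VG| = 12.40 ✓; ∠(VG, GF) = 90.00° ✓; |GF| = 19.70 ✓; ∠GFC = 100.0° ✓; |FC| = 19.60 ✓; ∠(FC, CU) = 90.00° ✓; |CU| = 20.00 ✓; ∠CUW = 68.90° ✓; |UW| = 20.70 ✓; ∠(UW, WR) = 82.20° ✗; |WR| = 16.20 ✓.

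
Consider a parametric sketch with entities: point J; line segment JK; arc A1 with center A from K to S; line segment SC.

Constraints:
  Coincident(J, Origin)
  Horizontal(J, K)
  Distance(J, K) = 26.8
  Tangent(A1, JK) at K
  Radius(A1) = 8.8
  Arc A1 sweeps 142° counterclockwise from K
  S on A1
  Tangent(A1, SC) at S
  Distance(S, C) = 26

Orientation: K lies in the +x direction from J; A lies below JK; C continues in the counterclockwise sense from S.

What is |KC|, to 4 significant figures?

35.14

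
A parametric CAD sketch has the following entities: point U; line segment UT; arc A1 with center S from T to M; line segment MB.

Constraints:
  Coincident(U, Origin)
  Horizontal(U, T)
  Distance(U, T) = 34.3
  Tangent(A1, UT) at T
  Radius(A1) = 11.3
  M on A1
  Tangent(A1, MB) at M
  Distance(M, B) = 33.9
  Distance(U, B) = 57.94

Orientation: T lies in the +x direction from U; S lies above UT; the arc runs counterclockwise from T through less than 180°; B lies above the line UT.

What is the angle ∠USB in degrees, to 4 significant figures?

107.5°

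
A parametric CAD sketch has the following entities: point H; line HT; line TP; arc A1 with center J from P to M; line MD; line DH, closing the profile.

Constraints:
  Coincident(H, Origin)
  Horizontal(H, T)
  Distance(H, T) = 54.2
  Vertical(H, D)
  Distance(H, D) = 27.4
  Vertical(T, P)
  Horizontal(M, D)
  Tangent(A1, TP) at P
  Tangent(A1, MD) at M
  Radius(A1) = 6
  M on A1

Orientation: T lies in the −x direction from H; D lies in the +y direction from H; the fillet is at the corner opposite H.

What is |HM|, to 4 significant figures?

55.44

H is at the origin; H and T share the same y with |HT| = 54.2 and T on the −x side, so T = (-54.20, 0.000). HD is vertical with |HD| = 27.4 and D on the +y side, so D = (0.000, 27.40). The virtual corner opposite H is at (-54.20, 27.40). The tangent condition forces JP to be normal to TP and A1 meets MD tangentially, so JM is at right angles to MD, with radius 6.0, so the center J sits 6.0 in from both sides at J = (-48.20, 21.40). That places the tangent points at P = (-54.20, 21.40) on TP and M = (-48.20, 27.40) on MD. Then |HM| = |M − H| = 55.44.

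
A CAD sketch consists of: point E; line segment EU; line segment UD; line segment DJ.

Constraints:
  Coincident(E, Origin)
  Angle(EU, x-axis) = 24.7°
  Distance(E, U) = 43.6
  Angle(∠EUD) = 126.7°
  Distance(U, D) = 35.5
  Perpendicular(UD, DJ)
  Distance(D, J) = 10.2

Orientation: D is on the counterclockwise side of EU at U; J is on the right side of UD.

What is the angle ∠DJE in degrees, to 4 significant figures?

53.74°

E is at the origin; EU runs at 24.7° with length 43.6, so U = 43.6·(cos 24.7°, sin 24.7°) = (39.61, 18.22). ∠EUD = 126.7°, so UD runs at 24.7° + (180° − 126.7°) = 78.00° from the x-axis; with |UD| = 35.5, D = U + 35.5·(cos 78.00°, sin 78.00°) = (46.99, 52.94). UD ⟂ DJ; with |DJ| = 10.2 on the right of UD, J = D + 10.2·(0.9781, -0.2079) = (56.97, 50.82). Then cos ∠DJE = JD·JE / (|JD||JE|), giving 53.74°.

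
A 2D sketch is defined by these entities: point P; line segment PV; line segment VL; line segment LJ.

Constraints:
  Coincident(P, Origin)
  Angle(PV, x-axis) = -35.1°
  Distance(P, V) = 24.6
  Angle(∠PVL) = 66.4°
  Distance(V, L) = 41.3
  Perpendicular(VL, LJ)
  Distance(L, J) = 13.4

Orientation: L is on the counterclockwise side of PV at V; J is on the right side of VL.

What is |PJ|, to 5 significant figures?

47.760

P is at the origin; PV runs at -35.1° with length 24.6, so V = 24.6·(cos -35.1°, sin -35.1°) = (20.126, -14.145). ∠PVL = 66.4°, so VL runs at -35.1° + (180° − 66.4°) = 78.500° from the x-axis; with |VL| = 41.3, L = V + 41.3·(cos 78.500°, sin 78.500°) = (28.360, 26.326). The perpendicularity gives LJ at right angles to VL; with |LJ| = 13.4 on the right of VL, J = L + 13.4·(0.97992, -0.19937) = (41.491, 23.654). Then |PJ| = |J − P| = 47.760.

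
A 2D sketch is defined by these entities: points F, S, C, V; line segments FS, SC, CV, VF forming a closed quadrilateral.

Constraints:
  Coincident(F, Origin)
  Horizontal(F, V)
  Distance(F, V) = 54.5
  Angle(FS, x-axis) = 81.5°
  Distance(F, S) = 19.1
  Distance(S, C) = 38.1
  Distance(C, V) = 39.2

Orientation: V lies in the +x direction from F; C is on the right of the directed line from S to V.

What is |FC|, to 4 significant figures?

24.41

Checks: F = (0.00, 0.00) ✓; |SC| = 38.10 ✓; |CV| = 39.20 ✓.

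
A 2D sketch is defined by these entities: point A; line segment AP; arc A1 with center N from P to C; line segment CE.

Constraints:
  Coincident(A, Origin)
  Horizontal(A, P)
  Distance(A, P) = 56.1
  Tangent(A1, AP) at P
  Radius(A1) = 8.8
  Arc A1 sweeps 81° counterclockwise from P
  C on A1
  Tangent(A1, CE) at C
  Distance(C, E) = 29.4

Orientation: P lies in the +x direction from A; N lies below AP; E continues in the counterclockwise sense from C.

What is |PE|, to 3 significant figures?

38.8

A is at the origin; AP is horizontal with |AP| = 56.1 and P on the +x side, so P = (56.1, 0.00). Tangency of A1 to AP means the radius NP is perpendicular to AP, so N = P + (0, -8.8) = (56.1, -8.80). On A1, P sits at bearing 90° from N; an 81° counterclockwise sweep puts C at bearing 171°, so C = N + 8.8·(cos 171°, sin 171°) = (47.4, -7.42). The tangent condition forces NC to be normal to CE, so CE runs along (−sin 171°, cos 171°); with |CE| = 29.4, E = (42.8, -36.5). Then |PE| = |E − P| = 38.8.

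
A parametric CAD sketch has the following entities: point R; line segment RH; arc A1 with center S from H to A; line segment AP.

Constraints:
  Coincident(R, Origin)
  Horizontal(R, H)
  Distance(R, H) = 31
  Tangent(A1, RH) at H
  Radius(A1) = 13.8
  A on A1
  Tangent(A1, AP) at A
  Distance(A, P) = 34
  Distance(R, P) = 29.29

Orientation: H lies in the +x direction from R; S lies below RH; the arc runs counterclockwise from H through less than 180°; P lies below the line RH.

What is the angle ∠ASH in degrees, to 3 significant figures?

46.9°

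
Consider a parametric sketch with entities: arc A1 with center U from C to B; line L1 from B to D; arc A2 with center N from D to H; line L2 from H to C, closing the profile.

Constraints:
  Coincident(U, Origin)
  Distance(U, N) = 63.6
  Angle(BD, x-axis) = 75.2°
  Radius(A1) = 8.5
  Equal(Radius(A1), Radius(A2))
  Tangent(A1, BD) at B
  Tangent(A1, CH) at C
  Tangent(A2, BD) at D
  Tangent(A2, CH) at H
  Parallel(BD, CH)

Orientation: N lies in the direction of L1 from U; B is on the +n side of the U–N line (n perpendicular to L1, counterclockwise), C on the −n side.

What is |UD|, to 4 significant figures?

64.17

Tangency of A1 to both parallel lines with radius 8.5 puts B and C at U ± 8.5·n: B = (-8.218, 2.171), C = (8.218, -2.171). Equal radii place D and H the same way about N: D = N + 8.5·n = (8.028, 63.66), H = N − 8.5·n = (24.46, 59.32). Then |UD| = |D − U| = 64.17.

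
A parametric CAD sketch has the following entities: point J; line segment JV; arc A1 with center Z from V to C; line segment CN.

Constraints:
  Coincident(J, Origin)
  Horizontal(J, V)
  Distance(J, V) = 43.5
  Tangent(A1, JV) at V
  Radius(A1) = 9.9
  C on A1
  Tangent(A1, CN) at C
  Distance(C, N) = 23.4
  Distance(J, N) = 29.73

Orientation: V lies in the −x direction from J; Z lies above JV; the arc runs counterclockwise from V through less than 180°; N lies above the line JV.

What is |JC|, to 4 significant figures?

36.14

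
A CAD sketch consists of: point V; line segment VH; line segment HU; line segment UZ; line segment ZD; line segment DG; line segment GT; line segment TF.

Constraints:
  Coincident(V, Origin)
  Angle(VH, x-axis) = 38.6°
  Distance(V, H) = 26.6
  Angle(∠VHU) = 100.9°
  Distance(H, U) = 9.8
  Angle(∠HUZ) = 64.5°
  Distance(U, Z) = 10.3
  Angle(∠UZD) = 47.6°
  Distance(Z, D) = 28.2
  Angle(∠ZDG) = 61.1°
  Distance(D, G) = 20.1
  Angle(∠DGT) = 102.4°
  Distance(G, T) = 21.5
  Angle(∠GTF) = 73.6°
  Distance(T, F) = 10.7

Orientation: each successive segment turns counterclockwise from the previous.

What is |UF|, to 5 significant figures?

6.0535

V is at the origin; VH runs at 38.6° with length 26.6, so H = (20.788, 16.595). ∠VHU = 100.9° gives HU at 117.70° from the x-axis; with |HU| = 9.8, U = (16.233, 25.272). ∠HUZ = 64.5° gives UZ at -126.80° from the x-axis; with |UZ| = 10.3, Z = (10.063, 17.025). ∠UZD = 47.6° gives ZD at 5.6000° from the x-axis; with |ZD| = 28.2, D = (38.128, 19.776). ∠ZDG = 61.1° gives DG at 124.50° from the x-axis; with |DG| = 20.1, G = (26.744, 36.341). ∠DGT = 102.4° gives GT at -157.90° from the x-axis; with |GT| = 21.5, T = (6.8233, 28.252). ∠GTF = 73.6° gives TF at -51.500° from the x-axis; with |TF| = 10.7, F = (13.484, 19.879). Then |UF| = |F − U| = 6.0535.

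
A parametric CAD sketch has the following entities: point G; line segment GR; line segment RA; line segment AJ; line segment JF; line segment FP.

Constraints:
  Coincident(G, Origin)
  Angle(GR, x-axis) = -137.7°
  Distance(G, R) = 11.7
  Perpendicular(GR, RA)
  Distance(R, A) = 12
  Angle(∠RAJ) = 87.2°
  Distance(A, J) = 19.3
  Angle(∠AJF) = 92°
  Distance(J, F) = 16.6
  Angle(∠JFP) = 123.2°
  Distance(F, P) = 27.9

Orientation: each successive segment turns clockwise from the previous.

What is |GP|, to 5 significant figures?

26.128

G is at the origin; GR runs at -137.7° with length 11.7, so R = (-8.6537, -7.8742). GR is perpendicular to RA, so RA runs at 132.30°; with |RA| = 12.0, A = (-16.730, 1.0013). ∠RAJ = 87.2° gives AJ at 39.500° from the x-axis; with |AJ| = 19.3, J = (-1.8375, 13.278). ∠AJF = 92.0° gives JF at -48.500° from the x-axis; with |JF| = 16.6, F = (9.1620, 0.84497). ∠JFP = 123.2° gives FP at -105.30° from the x-axis; with |FP| = 27.9, P = (1.8000, -26.066). Then |GP| = |P − G| = 26.128.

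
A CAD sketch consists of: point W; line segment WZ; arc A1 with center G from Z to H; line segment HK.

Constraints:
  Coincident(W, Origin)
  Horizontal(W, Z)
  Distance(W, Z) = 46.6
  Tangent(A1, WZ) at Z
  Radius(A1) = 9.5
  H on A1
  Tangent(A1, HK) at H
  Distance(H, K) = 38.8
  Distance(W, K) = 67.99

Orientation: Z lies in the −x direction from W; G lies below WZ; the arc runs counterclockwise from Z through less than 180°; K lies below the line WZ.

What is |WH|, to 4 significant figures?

57.05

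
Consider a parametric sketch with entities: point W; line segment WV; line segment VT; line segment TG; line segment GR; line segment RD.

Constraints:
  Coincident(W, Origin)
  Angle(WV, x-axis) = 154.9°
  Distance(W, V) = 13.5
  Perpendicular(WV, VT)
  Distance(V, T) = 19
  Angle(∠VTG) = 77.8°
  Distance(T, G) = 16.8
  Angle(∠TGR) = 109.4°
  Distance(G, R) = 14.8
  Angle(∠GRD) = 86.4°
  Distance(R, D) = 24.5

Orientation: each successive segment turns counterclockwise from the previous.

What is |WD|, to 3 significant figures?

19.7

∠TGR = 109.4° gives GR at 57.7° from the x-axis; with |GR| = 14.8, R = (4.00, -2.72). ∠GRD = 86.4° gives RD at 151° from the x-axis; with |RD| = 24.5, D = (-17.5, 9.05). Then |WD| = |D − W| = 19.7.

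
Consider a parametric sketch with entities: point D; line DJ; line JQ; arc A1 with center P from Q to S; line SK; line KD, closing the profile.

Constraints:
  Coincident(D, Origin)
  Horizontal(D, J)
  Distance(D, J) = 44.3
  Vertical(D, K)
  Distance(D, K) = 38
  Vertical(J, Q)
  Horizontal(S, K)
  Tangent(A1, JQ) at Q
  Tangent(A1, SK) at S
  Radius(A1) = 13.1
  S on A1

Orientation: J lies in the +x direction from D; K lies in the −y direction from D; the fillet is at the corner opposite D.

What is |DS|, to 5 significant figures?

49.167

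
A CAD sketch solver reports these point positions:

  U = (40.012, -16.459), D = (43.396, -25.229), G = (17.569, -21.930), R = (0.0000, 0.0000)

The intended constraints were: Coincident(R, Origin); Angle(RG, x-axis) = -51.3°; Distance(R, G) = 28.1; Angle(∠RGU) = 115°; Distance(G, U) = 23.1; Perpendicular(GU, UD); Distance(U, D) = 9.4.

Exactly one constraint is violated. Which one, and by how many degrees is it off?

Perpendicular(GU, UD) — off by 7.40°.

R = (0.00, 0.00) ✓; RG at -51.30° ✓; |RG| = 28.10 ✓; ∠RGU = 115.0° ✓; |GU| = 23.10 ✓; ∠(GU, UD) = 82.60° ✗; |UD| = 9.400 ✓.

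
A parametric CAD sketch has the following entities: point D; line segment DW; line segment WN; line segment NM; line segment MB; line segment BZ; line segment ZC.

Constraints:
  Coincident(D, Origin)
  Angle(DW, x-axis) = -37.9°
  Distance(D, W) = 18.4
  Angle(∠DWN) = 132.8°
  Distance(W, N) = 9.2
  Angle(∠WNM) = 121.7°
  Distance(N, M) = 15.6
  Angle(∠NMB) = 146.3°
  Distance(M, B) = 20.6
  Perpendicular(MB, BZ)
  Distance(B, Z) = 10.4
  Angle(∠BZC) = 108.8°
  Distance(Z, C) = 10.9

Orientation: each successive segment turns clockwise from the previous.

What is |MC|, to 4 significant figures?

17.30

D is at the origin; DW runs at -37.9° with length 18.4, so W = (14.52, -11.30). ∠DWN = 132.8° gives WN at -85.10° from the x-axis; with |WN| = 9.2, N = (15.30, -20.47). ∠WNM = 121.7° gives NM at -143.4° from the x-axis; with |NM| = 15.6, M = (2.781, -29.77). ∠NMB = 146.3° gives MB at -177.1° from the x-axis; with |MB| = 20.6, B = (-17.79, -30.81). MB ⟂ BZ, so BZ runs at 92.90°; with |BZ| = 10.4, Z = (-18.32, -20.43). ∠BZC = 108.8° gives ZC at 21.70° from the x-axis; with |ZC| = 10.9, C = (-8.191, -16.40). Then |MC| = |C − M| = 17.30.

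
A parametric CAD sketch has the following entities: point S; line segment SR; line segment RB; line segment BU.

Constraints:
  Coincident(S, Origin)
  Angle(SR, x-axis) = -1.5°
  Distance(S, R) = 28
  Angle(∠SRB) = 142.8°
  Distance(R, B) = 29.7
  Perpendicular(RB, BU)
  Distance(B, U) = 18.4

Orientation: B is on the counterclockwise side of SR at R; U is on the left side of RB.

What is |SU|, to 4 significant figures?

52.02

S is at the origin; SR runs at -1.5° with length 28.0, so R = 28.0·(cos -1.5°, sin -1.5°) = (27.99, -0.7330). ∠SRB = 142.8°, so RB runs at -1.5° + (180° − 142.8°) = 35.70° from the x-axis; with |RB| = 29.7, B = R + 29.7·(cos 35.70°, sin 35.70°) = (52.11, 16.60). RB is perpendicular to BU; with |BU| = 18.4 on the left of RB, U = B + 18.4·(-0.5835, 0.8121) = (41.37, 31.54). Then |SU| = |U − S| = 52.02.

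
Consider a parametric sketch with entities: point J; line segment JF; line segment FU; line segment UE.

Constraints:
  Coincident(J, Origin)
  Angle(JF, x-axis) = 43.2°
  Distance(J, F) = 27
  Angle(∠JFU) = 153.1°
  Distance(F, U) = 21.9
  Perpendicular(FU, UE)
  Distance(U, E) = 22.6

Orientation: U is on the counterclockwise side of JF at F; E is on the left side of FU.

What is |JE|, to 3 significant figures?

47.1

∠JFU = 153.1°, so FU runs at 43.2° + (180° − 153.1°) = 70.1° from the x-axis; with |FU| = 21.9, U = F + 21.9·(cos 70.1°, sin 70.1°) = (27.1, 39.1). FU ⟂ UE; with |UE| = 22.6 on the left of FU, E = U + 22.6·(-0.940, 0.340) = (5.89, 46.8). Then |JE| = |E − J| = 47.1.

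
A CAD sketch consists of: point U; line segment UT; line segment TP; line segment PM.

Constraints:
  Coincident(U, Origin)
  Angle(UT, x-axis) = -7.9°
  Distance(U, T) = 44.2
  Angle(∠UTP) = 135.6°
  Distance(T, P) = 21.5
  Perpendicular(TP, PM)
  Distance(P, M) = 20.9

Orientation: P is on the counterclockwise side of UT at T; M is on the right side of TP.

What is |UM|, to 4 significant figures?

74.18

∠UTP = 135.6°, so TP runs at -7.9° + (180° − 135.6°) = 36.50° from the x-axis; with |TP| = 21.5, P = T + 21.5·(cos 36.50°, sin 36.50°) = (61.06, 6.714). TP ⟂ PM; with |PM| = 20.9 on the right of TP, M = P + 20.9·(0.5948, -0.8039) = (73.50, -10.09). Then |UM| = |M − U| = 74.18.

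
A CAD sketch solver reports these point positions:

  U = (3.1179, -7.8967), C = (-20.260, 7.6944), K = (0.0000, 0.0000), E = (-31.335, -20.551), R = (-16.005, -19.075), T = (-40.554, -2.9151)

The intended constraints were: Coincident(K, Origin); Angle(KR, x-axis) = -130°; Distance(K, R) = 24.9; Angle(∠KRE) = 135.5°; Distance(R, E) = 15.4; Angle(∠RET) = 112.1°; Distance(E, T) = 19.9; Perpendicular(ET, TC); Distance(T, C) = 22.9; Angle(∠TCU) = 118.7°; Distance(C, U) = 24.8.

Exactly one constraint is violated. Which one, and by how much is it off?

Distance(C, U) = 24.8 — off by 3.30.

K = (0.00, 0.00) ✓; KR at -130.0° ✓; |KR| = 24.90 ✓; ∠KRE = 135.5° ✓; |RE| = 15.40 ✓; ∠RET = 112.1° ✓; |ET| = 19.90 ✓; ∠(ET, TC) = 90.00° ✓; |TC| = 22.90 ✓; ∠TCU = 118.7° ✓; |CU| = 28.10 ✗.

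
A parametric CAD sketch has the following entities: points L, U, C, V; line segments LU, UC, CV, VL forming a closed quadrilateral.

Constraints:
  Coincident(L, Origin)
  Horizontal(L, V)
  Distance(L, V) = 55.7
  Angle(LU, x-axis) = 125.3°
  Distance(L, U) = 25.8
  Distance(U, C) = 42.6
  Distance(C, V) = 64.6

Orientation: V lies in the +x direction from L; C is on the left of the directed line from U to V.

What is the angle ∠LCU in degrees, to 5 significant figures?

28.708°

Checks: L = (0.00, 0.00) ✓; |UC| = 42.60 ✓; |CV| = 64.60 ✓.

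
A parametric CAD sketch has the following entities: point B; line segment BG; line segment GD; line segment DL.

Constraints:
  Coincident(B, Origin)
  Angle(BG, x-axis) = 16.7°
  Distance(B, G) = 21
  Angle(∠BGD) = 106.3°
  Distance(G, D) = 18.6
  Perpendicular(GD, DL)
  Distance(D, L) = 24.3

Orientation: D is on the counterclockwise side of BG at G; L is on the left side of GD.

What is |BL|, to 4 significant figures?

24.84

B is at the origin; BG runs at 16.7° with length 21.0, so G = 21.0·(cos 16.7°, sin 16.7°) = (20.11, 6.035). ∠BGD = 106.3°, so GD runs at 16.7° + (180° − 106.3°) = 90.40° from the x-axis; with |GD| = 18.6, D = G + 18.6·(cos 90.40°, sin 90.40°) = (19.98, 24.63). GD is perpendicular to DL; with |DL| = 24.3 on the left of GD, L = D + 24.3·(-1.000, -0.006981) = (-4.315, 24.46). Then |BL| = |L − B| = 24.84.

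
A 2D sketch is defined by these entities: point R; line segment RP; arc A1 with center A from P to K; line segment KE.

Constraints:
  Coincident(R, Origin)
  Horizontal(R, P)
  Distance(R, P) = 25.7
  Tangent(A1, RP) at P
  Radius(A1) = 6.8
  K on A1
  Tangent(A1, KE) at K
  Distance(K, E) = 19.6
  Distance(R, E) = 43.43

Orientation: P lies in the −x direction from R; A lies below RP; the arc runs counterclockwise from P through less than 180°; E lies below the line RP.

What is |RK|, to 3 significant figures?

32.9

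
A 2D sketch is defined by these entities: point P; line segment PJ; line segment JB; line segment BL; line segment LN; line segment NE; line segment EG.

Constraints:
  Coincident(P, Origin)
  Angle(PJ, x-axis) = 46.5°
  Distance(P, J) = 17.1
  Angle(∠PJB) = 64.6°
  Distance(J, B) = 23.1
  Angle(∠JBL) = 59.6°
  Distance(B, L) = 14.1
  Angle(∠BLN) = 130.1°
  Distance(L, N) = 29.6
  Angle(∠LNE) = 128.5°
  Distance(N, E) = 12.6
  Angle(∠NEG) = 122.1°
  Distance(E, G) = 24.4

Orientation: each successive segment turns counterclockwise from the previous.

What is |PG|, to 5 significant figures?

40.156

∠LNE = 128.5° gives NE at 23.700° from the x-axis; with |NE| = 12.6, E = (30.539, -2.9363). ∠NEG = 122.1° gives EG at 81.600° from the x-axis; with |EG| = 24.4, G = (34.103, 21.202). Then |PG| = |G − P| = 40.156.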